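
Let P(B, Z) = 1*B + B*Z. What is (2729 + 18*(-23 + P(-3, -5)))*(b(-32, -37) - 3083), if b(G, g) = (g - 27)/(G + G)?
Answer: -7800542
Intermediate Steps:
P(B, Z) = B + B*Z
b(G, g) = (-27 + g)/(2*G) (b(G, g) = (-27 + g)/((2*G)) = (-27 + g)*(1/(2*G)) = (-27 + g)/(2*G))
(2729 + 18*(-23 + P(-3, -5)))*(b(-32, -37) - 3083) = (2729 + 18*(-23 - 3*(1 - 5)))*((½)*(-27 - 37)/(-32) - 3083) = (2729 + 18*(-23 - 3*(-4)))*((½)*(-1/32)*(-64) - 3083) = (2729 + 18*(-23 + 12))*(1 - 3083) = (2729 + 18*(-11))*(-3082) = (2729 - 198)*(-3082) = 2531*(-3082) = -7800542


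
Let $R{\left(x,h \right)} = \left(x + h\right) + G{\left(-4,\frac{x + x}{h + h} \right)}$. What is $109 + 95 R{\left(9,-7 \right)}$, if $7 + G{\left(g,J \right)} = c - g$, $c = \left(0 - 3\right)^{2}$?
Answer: $869$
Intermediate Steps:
$c = 9$ ($c = \left(-3\right)^{2} = 9$)
$G{\left(g,J \right)} = 2 - g$ ($G{\left(g,J \right)} = -7 - \left(-9 + g\right) = 2 - g$)
$R{\left(x,h \right)} = 6 + h + x$ ($R{\left(x,h \right)} = \left(x + h\right) + \left(2 - -4\right) = \left(h + x\right) + \left(2 + 4\right) = \left(h + x\right) + 6 = 6 + h + x$)
$109 + 95 R{\left(9,-7 \right)} = 109 + 95 \left(6 - 7 + 9\right) = 109 + 95 \cdot 8 = 109 + 760 = 869$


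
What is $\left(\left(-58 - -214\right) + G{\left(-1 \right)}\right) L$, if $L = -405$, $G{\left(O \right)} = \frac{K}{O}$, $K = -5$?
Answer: $-65205$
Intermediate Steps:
$G{\left(O \right)} = - \frac{5}{O}$
$\left(\left(-58 - -214\right) + G{\left(-1 \right)}\right) L = \left(\left(-58 - -214\right) - \frac{5}{-1}\right) \left(-405\right) = \left(\left(-58 + 214\right) - -5\right) \left(-405\right) = \left(156 + 5\right) \left(-405\right) = 161 \left(-405\right) = -65205$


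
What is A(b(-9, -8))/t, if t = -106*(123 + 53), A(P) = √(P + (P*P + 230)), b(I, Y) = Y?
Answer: -√286/18656 ≈ -0.00090649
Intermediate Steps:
A(P) = √(230 + P + P²) (A(P) = √(P + (P² + 230)) = √(P + (230 + P²)) = √(230 + P + P²))
t = -18656 (t = -106*176 = -18656)
A(b(-9, -8))/t = √(230 - 8 + (-8)²)/(-18656) = √(230 - 8 + 64)*(-1/18656) = √286*(-1/18656) = -√286/18656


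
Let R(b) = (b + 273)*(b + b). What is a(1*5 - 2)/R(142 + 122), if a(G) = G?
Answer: 1/94512 ≈ 1.0581e-5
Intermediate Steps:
R(b) = 2*b*(273 + b) (R(b) = (273 + b)*(2*b) = 2*b*(273 + b))
a(1*5 - 2)/R(142 + 122) = (1*5 - 2)/((2*(142 + 122)*(273 + (142 + 122)))) = (5 - 2)/((2*264*(273 + 264))) = 3/((2*264*537)) = 3/283536 = 3*(1/283536) = 1/94512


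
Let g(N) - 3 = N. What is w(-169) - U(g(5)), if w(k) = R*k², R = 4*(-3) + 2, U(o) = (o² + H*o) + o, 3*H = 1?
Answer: -857054/3 ≈ -2.8568e+5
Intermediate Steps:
H = ⅓ (H = (⅓)*1 = ⅓ ≈ 0.33333)
g(N) = 3 + N
U(o) = o² + 4*o/3 (U(o) = (o² + o/3) + o = o² + 4*o/3)
R = -10 (R = -12 + 2 = -10)
w(k) = -10*k²
w(-169) - U(g(5)) = -10*(-169)² - (3 + 5)*(4 + 3*(3 + 5))/3 = -10*28561 - 8*(4 + 3*8)/3 = -285610 - 8*(4 + 24)/3 = -285610 - 8*28/3 = -285610 - 1*224/3 = -285610 - 224/3 = -857054/3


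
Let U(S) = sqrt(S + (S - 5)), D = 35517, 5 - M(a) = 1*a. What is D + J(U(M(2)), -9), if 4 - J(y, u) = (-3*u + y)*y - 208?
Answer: 35701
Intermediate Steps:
M(a) = 5 - a
U(S) = sqrt(-5 + 2*S) (U(S) = sqrt(S + (-5 + S)) = sqrt(-5 + 2*S))
J(y, u) = 212 - y*(y - 3*u) (J(y, u) = 4 - ((-3*u + y)*y - 208) = 4 - ((y - 3*u)*y - 208) = 4 - (y*(y - 3*u) - 208) = 4 - (-208 + y*(y - 3*u)) = 4 + (208 - y*(y - 3*u)) = 212 - y*(y - 3*u))
D + J(U(M(2)), -9) = 35517 + (212 - (sqrt(-5 + 2*(5 - 1*2)))**2 + 3*(-9)*sqrt(-5 + 2*(5 - 1*2))) = 35517 + (212 - (sqrt(-5 + 2*(5 - 2)))**2 + 3*(-9)*sqrt(-5 + 2*(5 - 2))) = 35517 + (212 - (sqrt(-5 + 2*3))**2 + 3*(-9)*sqrt(-5 + 2*3)) = 35517 + (212 - (sqrt(-5 + 6))**2 + 3*(-9)*sqrt(-5 + 6)) = 35517 + (212 - (sqrt(1))**2 + 3*(-9)*sqrt(1)) = 35517 + (212 - 1*1**2 + 3*(-9)*1) = 35517 + (212 - 1*1 - 27) = 35517 + (212 - 1 - 27) = 35517 + 184 = 35701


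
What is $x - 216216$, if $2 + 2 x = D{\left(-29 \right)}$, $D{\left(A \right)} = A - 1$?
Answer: $-216232$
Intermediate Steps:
$D{\left(A \right)} = -1 + A$
$x = -16$ ($x = -1 + \frac{-1 - 29}{2} = -1 + \frac{1}{2} \left(-30\right) = -1 - 15 = -16$)
$x - 216216 = -16 - 216216 = -216232$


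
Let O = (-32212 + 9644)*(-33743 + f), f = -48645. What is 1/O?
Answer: 1/1859332384 ≈ 5.3783e-10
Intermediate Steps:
O = 1859332384 (O = (-32212 + 9644)*(-33743 - 48645) = -22568*(-82388) = 1859332384)
1/O = 1/1859332384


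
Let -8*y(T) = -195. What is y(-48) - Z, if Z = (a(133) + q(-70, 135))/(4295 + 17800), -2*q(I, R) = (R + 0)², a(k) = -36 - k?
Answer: 4382777/176760 ≈ 24.795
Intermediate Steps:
y(T) = 195/8 (y(T) = -⅛*(-195) = 195/8)
q(I, R) = -R²/2 (q(I, R) = -(R + 0)²/2 = -R²/2)
Z = -18563/44190 (Z = ((-36 - 1*133) - ½*135²)/(4295 + 17800) = ((-36 - 133) - ½*18225)/22095 = (-169 - 18225/2)*(1/22095) = -18563/2*1/22095 = -18563/44190 ≈ -0.42007)
y(-48) - Z = 195/8 - 1*(-18563/44190) = 195/8 + 18563/44190 = 4382777/176760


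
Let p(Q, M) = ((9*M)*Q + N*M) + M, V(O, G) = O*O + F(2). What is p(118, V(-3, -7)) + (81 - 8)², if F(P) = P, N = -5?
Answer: 16967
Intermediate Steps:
V(O, G) = 2 + O² (V(O, G) = O*O + 2 = O² + 2 = 2 + O²)
p(Q, M) = -4*M + 9*M*Q (p(Q, M) = ((9*M)*Q - 5*M) + M = (9*M*Q - 5*M) + M = (-5*M + 9*M*Q) + M = -4*M + 9*M*Q)
p(118, V(-3, -7)) + (81 - 8)² = (2 + (-3)²)*(-4 + 9*118) + (81 - 8)² = (2 + 9)*(-4 + 1062) + 73² = 11*1058 + 5329 = 11638 + 5329 = 16967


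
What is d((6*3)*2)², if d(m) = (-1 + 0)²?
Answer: 1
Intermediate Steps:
d(m) = 1 (d(m) = (-1)² = 1)
d((6*3)*2)² = 1² = 1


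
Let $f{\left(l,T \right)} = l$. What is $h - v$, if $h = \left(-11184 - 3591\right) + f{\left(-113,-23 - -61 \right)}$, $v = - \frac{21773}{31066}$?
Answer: $- \frac{462488835}{31066} \approx -14887.0$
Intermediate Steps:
$v = - \frac{21773}{31066}$ ($v = \left(-21773\right) \frac{1}{31066} = - \frac{21773}{31066} \approx -0.70086$)
$h = -14888$ ($h = \left(-11184 - 3591\right) - 113 = -14775 - 113 = -14888$)
$h - v = -14888 - - \frac{21773}{31066} = -14888 + \frac{21773}{31066} = - \frac{462488835}{31066}$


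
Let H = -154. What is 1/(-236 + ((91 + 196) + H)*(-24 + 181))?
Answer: 1/20645 ≈ 4.8438e-5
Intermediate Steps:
1/(-236 + ((91 + 196) + H)*(-24 + 181)) = 1/(-236 + ((91 + 196) - 154)*(-24 + 181)) = 1/(-236 + (287 - 154)*157) = 1/(-236 + 133*157) = 1/(-236 + 20881) = 1/20645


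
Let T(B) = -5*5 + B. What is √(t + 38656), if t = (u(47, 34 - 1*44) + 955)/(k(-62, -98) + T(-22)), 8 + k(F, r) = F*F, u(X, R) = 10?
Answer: √61663259129/1263 ≈ 196.61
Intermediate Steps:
T(B) = -25 + B
k(F, r) = -8 + F² (k(F, r) = -8 + F*F = -8 + F²)
t = 965/3789 (t = (10 + 955)/((-8 + (-62)²) + (-25 - 22)) = 965/((-8 + 3844) - 47) = 965/(3836 - 47) = 965/3789 ≈ 0.25468)
√(t + 38656) = √(965/3789 + 38656) = √(146468549/3789) = √61663259129/1263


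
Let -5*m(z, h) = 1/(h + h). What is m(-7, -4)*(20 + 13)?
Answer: 33/40 ≈ 0.82500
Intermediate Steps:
m(z, h) = -1/(10*h) (m(z, h) = -1/(5*(h + h)) = -1/(2*h)/5 = -1/(10*h))
m(-7, -4)*(20 + 13) = (-1/10/(-4))*(20 + 13) = -1/10*(-1/4)*33 = (1/40)*33 = 33/40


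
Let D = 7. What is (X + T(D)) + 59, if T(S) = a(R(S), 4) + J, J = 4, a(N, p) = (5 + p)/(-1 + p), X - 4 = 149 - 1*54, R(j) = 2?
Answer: 165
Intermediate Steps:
X = 99 (X = 4 + (149 - 1*54) = 4 + (149 - 54) = 4 + 95 = 99)
a(N, p) = (5 + p)/(-1 + p)
T(S) = 7 (T(S) = (5 + 4)/(-1 + 4) + 4 = 9/3 + 4 = (⅓)*9 + 4 = 3 + 4 = 7)
(X + T(D)) + 59 = (99 + 7) + 59 = 106 + 59 = 165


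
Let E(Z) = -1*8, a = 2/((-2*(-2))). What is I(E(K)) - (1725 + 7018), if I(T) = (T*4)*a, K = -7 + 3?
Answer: -8759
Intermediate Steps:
K = -4
a = ½ (a = 2/4 = 2*(¼) = ½ ≈ 0.50000)
E(Z) = -8
I(T) = 2*T (I(T) = (T*4)*(½) = (4*T)*(½) = 2*T)
I(E(K)) - (1725 + 7018) = 2*(-8) - (1725 + 7018) = -16 - 1*8743 = -16 - 8743 = -8759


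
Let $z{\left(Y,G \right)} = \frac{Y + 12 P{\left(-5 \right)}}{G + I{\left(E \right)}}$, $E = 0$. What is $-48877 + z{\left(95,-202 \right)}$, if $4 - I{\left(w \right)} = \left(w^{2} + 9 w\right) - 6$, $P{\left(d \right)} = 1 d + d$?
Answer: $- \frac{9384359}{192} \approx -48877.0$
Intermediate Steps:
$P{\left(d \right)} = 2 d$ ($P{\left(d \right)} = d + d = 2 d$)
$I{\left(w \right)} = 10 - w^{2} - 9 w$ ($I{\left(w \right)} = 4 - \left(\left(w^{2} + 9 w\right) - 6\right) = 4 - \left(-6 + w^{2} + 9 w\right) = 10 - w^{2} - 9 w$)
$z{\left(Y,G \right)} = \frac{-120 + Y}{10 + G}$ ($z{\left(Y,G \right)} = \frac{Y + 12 \cdot 2 \left(-5\right)}{G - -10} = \frac{Y + 12 \left(-10\right)}{G + \left(10 - 0 + 0\right)} = \frac{Y - 120}{G + \left(10 + 0 + 0\right)} = \frac{-120 + Y}{G + 10} = \frac{-120 + Y}{10 + G}$)
$-48877 + z{\left(95,-202 \right)} = -48877 + \frac{-120 + 95}{10 - 202} = -48877 + \frac{1}{-192} \left(-25\right) = -48877 - - \frac{25}{192} = -48877 + \frac{25}{192} = - \frac{9384359}{192}$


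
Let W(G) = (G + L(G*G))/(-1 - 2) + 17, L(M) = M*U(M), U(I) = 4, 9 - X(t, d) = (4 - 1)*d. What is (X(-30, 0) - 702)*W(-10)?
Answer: 78309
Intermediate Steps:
X(t, d) = 9 - 3*d (X(t, d) = 9 - (4 - 1)*d = 9 - 3*d)
L(M) = 4*M (L(M) = M*4 = 4*M)
W(G) = 17 - 4*G²/3 - G/3 (W(G) = (G + 4*(G*G))/(-1 - 2) + 17 = (G + 4*G²)/(-3) + 17 = (G + 4*G²)*(-⅓) + 17 = (-4*G²/3 - G/3) + 17 = 17 - 4*G²/3 - G/3)
(X(-30, 0) - 702)*W(-10) = ((9 - 3*0) - 702)*(17 - 4/3*(-10)² - ⅓*(-10)) = ((9 + 0) - 702)*(17 - 4/3*100 + 10/3) = (9 - 702)*(17 - 400/3 + 10/3) = -693*(-113) = 78309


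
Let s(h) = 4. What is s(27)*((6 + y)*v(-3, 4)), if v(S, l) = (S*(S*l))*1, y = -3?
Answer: 432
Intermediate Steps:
v(S, l) = l*S**2 (v(S, l) = (l*S**2)*1 = l*S**2)
s(27)*((6 + y)*v(-3, 4)) = 4*((6 - 3)*(4*(-3)**2)) = 4*(3*(4*9)) = 4*(3*36) = 4*108 = 432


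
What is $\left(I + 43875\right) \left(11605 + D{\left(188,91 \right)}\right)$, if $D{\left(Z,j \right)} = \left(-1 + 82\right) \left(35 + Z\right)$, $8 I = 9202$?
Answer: $1335809117$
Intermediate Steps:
$I = \frac{4601}{4}$ ($I = \frac{1}{8} \cdot 9202 = \frac{4601}{4} \approx 1150.3$)
$D{\left(Z,j \right)} = 2835 + 81 Z$ ($D{\left(Z,j \right)} = 81 \left(35 + Z\right) = 2835 + 81 Z$)
$\left(I + 43875\right) \left(11605 + D{\left(188,91 \right)}\right) = \left(\frac{4601}{4} + 43875\right) \left(11605 + \left(2835 + 81 \cdot 188\right)\right) = \frac{180101 \left(11605 + \left(2835 + 15228\right)\right)}{4} = \frac{180101 \left(11605 + 18063\right)}{4} = \frac{180101}{4} \cdot 29668 = 1335809117$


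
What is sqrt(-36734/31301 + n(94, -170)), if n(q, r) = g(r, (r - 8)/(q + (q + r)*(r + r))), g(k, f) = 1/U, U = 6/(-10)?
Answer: 7*I*sqrt(511114029)/93903 ≈ 1.6853*I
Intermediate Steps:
U = -3/5 (U = 6*(-1/10) = -3/5 ≈ -0.60000)
g(k, f) = -5/3 (g(k, f) = 1/(-3/5) = -5/3)
n(q, r) = -5/3
sqrt(-36734/31301 + n(94, -170)) = sqrt(-36734/31301 - 5/3) = sqrt(-266707/93903) = 7*I*sqrt(511114029)/93903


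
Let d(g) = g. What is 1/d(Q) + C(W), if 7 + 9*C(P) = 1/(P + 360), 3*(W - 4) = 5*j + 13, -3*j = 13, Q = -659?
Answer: -15015569/19275750 ≈ -0.77899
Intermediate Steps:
j = -13/3 (j = -⅓*13 = -13/3 ≈ -4.3333)
W = 10/9 (W = 4 + (5*(-13/3) + 13)/3 = 4 + (-65/3 + 13)/3 = 4 + (⅓)*(-26/3) = 4 - 26/9 = 10/9 ≈ 1.1111)
C(P) = -7/9 + 1/(9*(360 + P)) (C(P) = -7/9 + 1/(9*(P + 360)) = -7/9 + 1/(9*(360 + P)))
1/d(Q) + C(W) = 1/(-659) + (-2519 - 7*10/9)/(9*(360 + 10/9)) = -1/659 + (-2519 - 70/9)/(9*(3250/9)) = -1/659 + (⅑)*(9/3250)*(-22741/9) = -1/659 - 22741/29250 = -15015569/19275750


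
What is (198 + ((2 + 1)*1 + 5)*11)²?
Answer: 81796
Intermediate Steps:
(198 + ((2 + 1)*1 + 5)*11)² = (198 + (3*1 + 5)*11)² = (198 + (3 + 5)*11)² = (198 + 8*11)² = (198 + 88)² = 286² = 81796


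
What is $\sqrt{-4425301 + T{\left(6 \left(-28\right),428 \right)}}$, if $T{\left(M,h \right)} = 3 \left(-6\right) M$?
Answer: $i \sqrt{4422277} \approx 2102.9 i$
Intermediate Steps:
$T{\left(M,h \right)} = - 18 M$
$\sqrt{-4425301 + T{\left(6 \left(-28\right),428 \right)}} = \sqrt{-4425301 - 18 \cdot 6 \left(-28\right)} = \sqrt{-4425301 - -3024} = \sqrt{-4425301 + 3024} = \sqrt{-4422277} = i \sqrt{4422277}$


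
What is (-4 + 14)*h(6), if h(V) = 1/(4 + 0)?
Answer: 5/2 ≈ 2.5000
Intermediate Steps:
h(V) = ¼ (h(V) = 1/4 = ¼)
(-4 + 14)*h(6) = (-4 + 14)*(¼) = 10*(¼) = 5/2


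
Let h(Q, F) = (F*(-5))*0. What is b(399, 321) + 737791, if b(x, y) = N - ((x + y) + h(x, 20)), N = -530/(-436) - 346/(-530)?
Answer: 42580699609/57770 ≈ 7.3707e+5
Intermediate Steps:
h(Q, F) = 0 (h(Q, F) = -5*F*0 = 0)
N = 107939/57770 (N = -530*(-1/436) - 346*(-1/530) = 265/218 + 173/265 = 107939/57770 ≈ 1.8684)
b(x, y) = 107939/57770 - x - y (b(x, y) = 107939/57770 - ((x + y) + 0) = 107939/57770 - (x + y) = 107939/57770 + (-x - y) = 107939/57770 - x - y)
b(399, 321) + 737791 = (107939/57770 - 1*399 - 1*321) + 737791 = (107939/57770 - 399 - 321) + 737791 = -41486461/57770 + 737791 = 42580699609/57770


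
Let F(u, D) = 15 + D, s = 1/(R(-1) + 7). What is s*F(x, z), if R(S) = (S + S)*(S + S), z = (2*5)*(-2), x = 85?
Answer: -5/11 ≈ -0.45455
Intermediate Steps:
z = -20 (z = 10*(-2) = -20)
R(S) = 4*S**2 (R(S) = (2*S)*(2*S) = 4*S**2)
s = 1/11 (s = 1/(4*(-1)**2 + 7) = 1/(4*1 + 7) = 1/(4 + 7) = 1/11 ≈ 0.090909)
s*F(x, z) = (15 - 20)/11 = (1/11)*(-5) = -5/11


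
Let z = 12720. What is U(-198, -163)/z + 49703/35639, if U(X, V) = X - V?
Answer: 126194959/90665616 ≈ 1.3919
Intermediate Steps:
U(-198, -163)/z + 49703/35639 = (-198 - 1*(-163))/12720 + 49703/35639 = (-198 + 163)*(1/12720) + 49703*(1/35639) = -35*1/12720 + 49703/35639 = -7/2544 + 49703/35639 = 126194959/90665616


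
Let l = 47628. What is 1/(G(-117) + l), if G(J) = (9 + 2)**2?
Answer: 1/47749 ≈ 2.0943e-5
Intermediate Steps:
G(J) = 121 (G(J) = 11**2 = 121)
1/(G(-117) + l) = 1/(121 + 47628) = 1/47749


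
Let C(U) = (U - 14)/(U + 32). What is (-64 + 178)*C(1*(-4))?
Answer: -513/7 ≈ -73.286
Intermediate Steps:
C(U) = (-14 + U)/(32 + U)
(-64 + 178)*C(1*(-4)) = (-64 + 178)*((-14 + 1*(-4))/(32 + 1*(-4))) = 114*((-14 - 4)/(32 - 4)) = 114*(-18/28) = 114*((1/28)*(-18)) = 114*(-9/14) = -513/7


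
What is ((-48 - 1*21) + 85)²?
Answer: 256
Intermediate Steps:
((-48 - 1*21) + 85)² = ((-48 - 21) + 85)² = (-69 + 85)² = 16² = 256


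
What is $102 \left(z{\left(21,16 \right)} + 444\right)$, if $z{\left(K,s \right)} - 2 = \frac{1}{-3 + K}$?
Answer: $\frac{136493}{3} \approx 45498.0$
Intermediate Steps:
$z{\left(K,s \right)} = 2 + \frac{1}{-3 + K}$
$102 \left(z{\left(21,16 \right)} + 444\right) = 102 \left(\frac{-5 + 2 \cdot 21}{-3 + 21} + 444\right) = 102 \left(\frac{-5 + 42}{18} + 444\right) = 102 \left(\frac{1}{18} \cdot 37 + 444\right) = 102 \left(\frac{37}{18} + 444\right) = 102 \cdot \frac{8029}{18} = \frac{136493}{3}$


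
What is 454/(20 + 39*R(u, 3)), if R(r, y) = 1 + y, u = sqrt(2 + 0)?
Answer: 227/88 ≈ 2.5795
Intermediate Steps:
u = sqrt(2) ≈ 1.4142
454/(20 + 39*R(u, 3)) = 454/(20 + 39*(1 + 3)) = 454/(20 + 39*4) = 454/(20 + 156) = 454/176 = 454*(1/176) = 227/88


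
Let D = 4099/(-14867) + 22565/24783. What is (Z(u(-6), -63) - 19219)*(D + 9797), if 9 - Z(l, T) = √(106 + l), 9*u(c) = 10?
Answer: -69346704961251550/368448861 - 7219854759110*√241/1105346583 ≈ -1.8831e+8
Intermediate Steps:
u(c) = 10/9 (u(c) = (⅑)*10 = 10/9)
D = 233888338/368448861 (D = 4099*(-1/14867) + 22565*(1/24783) = -4099/14867 + 22565/24783 = 233888338/368448861 ≈ 0.63479)
Z(l, T) = 9 - √(106 + l)
(Z(u(-6), -63) - 19219)*(D + 9797) = ((9 - √(106 + 10/9)) - 19219)*(233888338/368448861 + 9797) = ((9 - √(964/9)) - 19219)*(3609927379555/368448861) = ((9 - 2*√241/3) - 19219)*(3609927379555/368448861) = (-19210 - 2*√241/3)*(3609927379555/368448861) = -69346704961251550/368448861 - 7219854759110*√241/1105346583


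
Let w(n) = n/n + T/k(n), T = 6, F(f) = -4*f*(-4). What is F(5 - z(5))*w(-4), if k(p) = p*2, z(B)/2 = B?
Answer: -20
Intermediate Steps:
z(B) = 2*B
k(p) = 2*p
F(f) = 16*f
w(n) = 1 + 3/n (w(n) = n/n + 6/((2*n)) = 1 + 6*(1/(2*n)) = 1 + 3/n)
F(5 - z(5))*w(-4) = (16*(5 - 2*5))*((3 - 4)/(-4)) = (16*(5 - 1*10))*(-¼*(-1)) = (16*(5 - 10))*(¼) = (16*(-5))*(¼) = -80*¼ = -20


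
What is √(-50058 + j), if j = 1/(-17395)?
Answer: I*√309119413405/2485 ≈ 223.74*I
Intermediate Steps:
j = -1/17395 ≈ -5.7488e-5
√(-50058 + j) = √(-50058 - 1/17395) = √(-870758911/17395) = I*√309119413405/2485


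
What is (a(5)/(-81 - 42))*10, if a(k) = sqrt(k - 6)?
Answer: -10*I/123 ≈ -0.081301*I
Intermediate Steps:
a(k) = sqrt(-6 + k)
(a(5)/(-81 - 42))*10 = (sqrt(-6 + 5)/(-81 - 42))*10 = (sqrt(-1)/(-123))*10 = -I/123*10 = -10*I/123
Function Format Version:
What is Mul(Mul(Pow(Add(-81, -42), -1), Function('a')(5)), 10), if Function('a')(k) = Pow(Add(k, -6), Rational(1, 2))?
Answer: Mul(Rational(-10, 123), I) ≈ Mul(-0.081301, I)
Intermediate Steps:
Function('a')(k) = Pow(Add(-6, k), Rational(1, 2))
Mul(Mul(Pow(Add(-81, -42), -1), Function('a')(5)), 10) = Mul(Mul(Pow(Add(-81, -42), -1), Pow(Add(-6, 5), Rational(1, 2))), 10) = Mul(Mul(Pow(-123, -1), Pow(-1, Rational(1, 2))), 10) = Mul(Mul(Rational(-1, 123), I), 10) = Mul(Rational(-10, 123), I)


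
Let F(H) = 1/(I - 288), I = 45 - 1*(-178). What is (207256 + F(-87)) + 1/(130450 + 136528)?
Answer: 3596631237007/17353570 ≈ 2.0726e+5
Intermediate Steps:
I = 223 (I = 45 + 178 = 223)
F(H) = -1/65 (F(H) = 1/(223 - 288) = 1/(-65) = -1/65)
(207256 + F(-87)) + 1/(130450 + 136528) = (207256 - 1/65) + 1/(130450 + 136528) = 13471639/65 + 1/266978 = 3596631237007/17353570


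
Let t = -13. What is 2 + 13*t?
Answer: -167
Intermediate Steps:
2 + 13*t = 2 + 13*(-13) = 2 - 169 = -167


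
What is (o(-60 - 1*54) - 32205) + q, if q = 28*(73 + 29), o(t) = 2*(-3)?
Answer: -29355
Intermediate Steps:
o(t) = -6
q = 2856 (q = 28*102 = 2856)
(o(-60 - 1*54) - 32205) + q = (-6 - 32205) + 2856 = -32211 + 2856 = -29355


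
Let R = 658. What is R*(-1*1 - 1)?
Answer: -1316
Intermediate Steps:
R*(-1*1 - 1) = 658*(-1*1 - 1) = 658*(-1 - 1) = 658*(-2) = -1316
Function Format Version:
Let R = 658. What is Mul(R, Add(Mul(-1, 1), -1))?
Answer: -1316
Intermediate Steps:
Mul(R, Add(Mul(-1, 1), -1)) = Mul(658, Add(Mul(-1, 1), -1)) = Mul(658, Add(-1, -1)) = Mul(658, -2) = -1316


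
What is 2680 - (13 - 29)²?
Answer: 2424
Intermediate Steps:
2680 - (13 - 29)² = 2680 - 1*(-16)² = 2680 - 1*256 = 2680 - 256 = 2424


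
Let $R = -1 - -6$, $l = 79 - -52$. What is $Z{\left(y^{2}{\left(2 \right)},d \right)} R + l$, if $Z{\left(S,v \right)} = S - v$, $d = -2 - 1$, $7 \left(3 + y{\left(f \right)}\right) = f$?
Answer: $\frac{8959}{49} \approx 182.84$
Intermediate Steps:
$y{\left(f \right)} = -3 + \frac{f}{7}$
$l = 131$ ($l = 79 + 52 = 131$)
$R = 5$ ($R = -1 + 6 = 5$)
$d = -3$
$Z{\left(y^{2}{\left(2 \right)},d \right)} R + l = \left(\left(-3 + \frac{1}{7} \cdot 2\right)^{2} - -3\right) 5 + 131 = \left(\left(-3 + \frac{2}{7}\right)^{2} + 3\right) 5 + 131 = \left(\left(- \frac{19}{7}\right)^{2} + 3\right) 5 + 131 = \left(\frac{361}{49} + 3\right) 5 + 131 = \frac{508}{49} \cdot 5 + 131 = \frac{2540}{49} + 131 = \frac{8959}{49}$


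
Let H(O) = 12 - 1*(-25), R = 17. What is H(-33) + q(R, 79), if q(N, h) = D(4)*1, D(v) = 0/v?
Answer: 37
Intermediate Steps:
D(v) = 0
H(O) = 37 (H(O) = 12 + 25 = 37)
q(N, h) = 0 (q(N, h) = 0*1 = 0)
H(-33) + q(R, 79) = 37 + 0 = 37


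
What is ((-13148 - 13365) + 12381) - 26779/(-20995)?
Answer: -296674561/20995 ≈ -14131.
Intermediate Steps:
((-13148 - 13365) + 12381) - 26779/(-20995) = (-26513 + 12381) - 26779*(-1/20995) = -14132 + 26779/20995 = -296674561/20995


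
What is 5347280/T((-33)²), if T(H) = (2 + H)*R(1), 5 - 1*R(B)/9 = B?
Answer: 1336820/9819 ≈ 136.15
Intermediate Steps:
R(B) = 45 - 9*B
T(H) = 72 + 36*H (T(H) = (2 + H)*(45 - 9*1) = (2 + H)*(45 - 9) = (2 + H)*36 = 72 + 36*H)
5347280/T((-33)²) = 5347280/(72 + 36*(-33)²) = 5347280/(72 + 36*1089) = 5347280/(72 + 39204) = 5347280/39276 = 5347280*(1/39276) = 1336820/9819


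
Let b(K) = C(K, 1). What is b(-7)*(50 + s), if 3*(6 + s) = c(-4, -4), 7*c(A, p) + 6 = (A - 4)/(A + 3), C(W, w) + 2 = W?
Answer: -2778/7 ≈ -396.86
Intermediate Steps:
C(W, w) = -2 + W
b(K) = -2 + K
c(A, p) = -6/7 + (-4 + A)/(7*(3 + A)) (c(A, p) = -6/7 + ((A - 4)/(A + 3))/7 = -6/7 + ((-4 + A)/(3 + A))/7 = -6/7 + (-4 + A)/(7*(3 + A)))
s = -124/21 (s = -6 + ((-22 - 5*(-4))/(7*(3 - 4)))/3 = -6 + ((⅐)*(-22 + 20)/(-1))/3 = -6 + ((⅐)*(-1)*(-2))/3 = -6 + (⅓)*(2/7) = -6 + 2/21 = -124/21 ≈ -5.9048)
b(-7)*(50 + s) = (-2 - 7)*(50 - 124/21) = -9*926/21 = -2778/7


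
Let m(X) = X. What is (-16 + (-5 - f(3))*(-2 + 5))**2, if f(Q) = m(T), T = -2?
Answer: 625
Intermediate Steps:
f(Q) = -2
(-16 + (-5 - f(3))*(-2 + 5))**2 = (-16 + (-5 - 1*(-2))*(-2 + 5))**2 = (-16 + (-5 + 2)*3)**2 = (-16 - 3*3)**2 = (-16 - 9)**2 = (-25)**2 = 625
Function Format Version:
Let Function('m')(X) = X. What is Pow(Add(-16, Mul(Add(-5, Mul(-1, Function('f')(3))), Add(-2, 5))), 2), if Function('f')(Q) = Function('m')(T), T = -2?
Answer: 625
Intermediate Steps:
Function('f')(Q) = -2
Pow(Add(-16, Mul(Add(-5, Mul(-1, Function('f')(3))), Add(-2, 5))), 2) = Pow(Add(-16, Mul(Add(-5, Mul(-1, -2)), Add(-2, 5))), 2) = Pow(Add(-16, Mul(Add(-5, 2), 3)), 2) = Pow(Add(-16, Mul(-3, 3)), 2) = Pow(Add(-16, -9), 2) = Pow(-25, 2) = 625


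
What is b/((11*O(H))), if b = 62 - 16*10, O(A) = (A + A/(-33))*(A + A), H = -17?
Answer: -147/9248 ≈ -0.015895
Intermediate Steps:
O(A) = 64*A²/33 (O(A) = (A + A*(-1/33))*(2*A) = (A - A/33)*(2*A) = (32*A/33)*(2*A) = 64*A²/33)
b = -98 (b = 62 - 160 = -98)
b/((11*O(H))) = -98/(11*((64/33)*(-17)²)) = -98/(11*((64/33)*289)) = -98/(11*(18496/33)) = -98/18496/3 = -98*3/18496 = -147/9248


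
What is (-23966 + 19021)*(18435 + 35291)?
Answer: -265675070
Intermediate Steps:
(-23966 + 19021)*(18435 + 35291) = -4945*53726 = -265675070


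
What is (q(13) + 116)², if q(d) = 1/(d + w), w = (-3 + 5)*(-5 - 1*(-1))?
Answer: 337561/25 ≈ 13502.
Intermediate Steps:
w = -8 (w = 2*(-5 + 1) = 2*(-4) = -8)
q(d) = 1/(-8 + d) (q(d) = 1/(d - 8) = 1/(-8 + d))
(q(13) + 116)² = (1/(-8 + 13) + 116)² = (1/5 + 116)² = (⅕ + 116)² = (581/5)² = 337561/25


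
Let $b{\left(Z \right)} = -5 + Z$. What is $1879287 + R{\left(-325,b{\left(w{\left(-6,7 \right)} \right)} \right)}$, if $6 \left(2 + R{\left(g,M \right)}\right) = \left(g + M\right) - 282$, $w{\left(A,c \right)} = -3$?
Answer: $\frac{3758365}{2} \approx 1.8792 \cdot 10^{6}$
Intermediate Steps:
$R{\left(g,M \right)} = -49 + \frac{M}{6} + \frac{g}{6}$ ($R{\left(g,M \right)} = -2 + \frac{\left(g + M\right) - 282}{6} = -2 + \frac{\left(M + g\right) - 282}{6} = -2 + \frac{-282 + M + g}{6} = -2 + \left(-47 + \frac{M}{6} + \frac{g}{6}\right) = -49 + \frac{M}{6} + \frac{g}{6}$)
$1879287 + R{\left(-325,b{\left(w{\left(-6,7 \right)} \right)} \right)} = 1879287 + \left(-49 + \frac{-5 - 3}{6} + \frac{1}{6} \left(-325\right)\right) = 1879287 - \frac{209}{2} = \frac{3758365}{2}$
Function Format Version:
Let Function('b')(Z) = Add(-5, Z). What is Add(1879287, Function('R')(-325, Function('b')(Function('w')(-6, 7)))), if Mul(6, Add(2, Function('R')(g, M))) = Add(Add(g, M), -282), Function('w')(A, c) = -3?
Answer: Rational(3758365, 2) ≈ 1.8792e+6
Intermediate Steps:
Function('R')(g, M) = Add(-49, Mul(Rational(1, 6), M), Mul(Rational(1, 6), g)) (Function('R')(g, M) = Add(-2, Mul(Rational(1, 6), Add(Add(g, M), -282))) = Add(-2, Mul(Rational(1, 6), Add(Add(M, g), -282))) = Add(-2, Mul(Rational(1, 6), Add(-282, M, g))) = Add(-2, Add(-47, Mul(Rational(1, 6), M), Mul(Rational(1, 6), g))) = Add(-49, Mul(Rational(1, 6), M), Mul(Rational(1, 6), g)))
Add(1879287, Function('R')(-325, Function('b')(Function('w')(-6, 7)))) = Add(1879287, Add(-49, Mul(Rational(1, 6), Add(-5, -3)), Mul(Rational(1, 6), -325))) = Add(1879287, Add(-49, Mul(Rational(1, 6), -8), Rational(-325, 6))) = Add(1879287, Add(-49, Rational(-4, 3), Rational(-325, 6))) = Add(1879287, Rational(-209, 2)) = Rational(3758365, 2)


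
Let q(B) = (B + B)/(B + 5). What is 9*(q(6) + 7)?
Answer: 801/11 ≈ 72.818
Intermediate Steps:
q(B) = 2*B/(5 + B) (q(B) = (2*B)/(5 + B) = 2*B/(5 + B))
9*(q(6) + 7) = 9*(2*6/(5 + 6) + 7) = 9*(2*6/11 + 7) = 9*(2*6*(1/11) + 7) = 9*(12/11 + 7) = 9*(89/11) = 801/11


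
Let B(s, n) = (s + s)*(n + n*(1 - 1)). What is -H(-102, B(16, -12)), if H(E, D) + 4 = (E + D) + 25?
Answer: 465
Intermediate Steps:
B(s, n) = 2*n*s (B(s, n) = (2*s)*(n + n*0) = (2*s)*(n + 0) = (2*s)*n = 2*n*s)
H(E, D) = 21 + D + E (H(E, D) = -4 + ((E + D) + 25) = -4 + ((D + E) + 25) = -4 + (25 + D + E) = 21 + D + E)
-H(-102, B(16, -12)) = -(21 + 2*(-12)*16 - 102) = -(21 - 384 - 102) = -1*(-465) = 465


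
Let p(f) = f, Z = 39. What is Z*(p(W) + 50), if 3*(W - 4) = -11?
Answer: 1963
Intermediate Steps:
W = ⅓ (W = 4 + (⅓)*(-11) = 4 - 11/3 = ⅓ ≈ 0.33333)
Z*(p(W) + 50) = 39*(⅓ + 50) = 39*(151/3) = 1963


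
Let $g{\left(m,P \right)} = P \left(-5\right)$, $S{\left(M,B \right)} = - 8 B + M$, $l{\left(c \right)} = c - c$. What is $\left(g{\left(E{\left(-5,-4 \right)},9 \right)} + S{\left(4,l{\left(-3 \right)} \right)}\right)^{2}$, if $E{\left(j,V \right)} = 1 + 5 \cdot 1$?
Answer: $1681$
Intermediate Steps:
$E{\left(j,V \right)} = 6$ ($E{\left(j,V \right)} = 1 + 5 = 6$)
$l{\left(c \right)} = 0$
$S{\left(M,B \right)} = M - 8 B$
$g{\left(m,P \right)} = - 5 P$
$\left(g{\left(E{\left(-5,-4 \right)},9 \right)} + S{\left(4,l{\left(-3 \right)} \right)}\right)^{2} = \left(\left(-5\right) 9 + \left(4 - 0\right)\right)^{2} = \left(-45 + \left(4 + 0\right)\right)^{2} = \left(-45 + 4\right)^{2} = \left(-41\right)^{2} = 1681$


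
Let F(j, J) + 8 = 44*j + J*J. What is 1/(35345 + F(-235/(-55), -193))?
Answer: 1/72774 ≈ 1.3741e-5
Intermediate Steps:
F(j, J) = -8 + J**2 + 44*j (F(j, J) = -8 + (44*j + J*J) = -8 + (44*j + J**2) = -8 + (J**2 + 44*j) = -8 + J**2 + 44*j)
1/(35345 + F(-235/(-55), -193)) = 1/(35345 + (-8 + (-193)**2 + 44*(-235/(-55)))) = 1/(35345 + (-8 + 37249 + 44*(-235*(-1/55)))) = 1/(35345 + (-8 + 37249 + 44*(47/11))) = 1/(35345 + (-8 + 37249 + 188)) = 1/(35345 + 37429) = 1/72774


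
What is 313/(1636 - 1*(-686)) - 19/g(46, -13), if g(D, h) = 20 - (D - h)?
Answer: 18775/30186 ≈ 0.62198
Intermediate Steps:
g(D, h) = 20 + h - D (g(D, h) = 20 + (h - D) = 20 + h - D)
313/(1636 - 1*(-686)) - 19/g(46, -13) = 313/(1636 - 1*(-686)) - 19/(20 - 13 - 1*46) = 313/(1636 + 686) - 19/(20 - 13 - 46) = 313/2322 - 19/(-39) = 313*(1/2322) - 19*(-1/39) = 313/2322 + 19/39 = 18775/30186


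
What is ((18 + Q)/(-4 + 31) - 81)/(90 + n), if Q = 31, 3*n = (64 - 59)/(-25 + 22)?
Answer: -2138/2415 ≈ -0.88530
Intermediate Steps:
n = -5/9 (n = ((64 - 59)/(-25 + 22))/3 = (5/(-3))/3 = (5*(-⅓))/3 = (⅓)*(-5/3) = -5/9 ≈ -0.55556)
((18 + Q)/(-4 + 31) - 81)/(90 + n) = ((18 + 31)/(-4 + 31) - 81)/(90 - 5/9) = (49/27 - 81)/(805/9) = 9*(49*(1/27) - 81)/805 = 9*(49/27 - 81)/805 = (9/805)*(-2138/27) = -2138/2415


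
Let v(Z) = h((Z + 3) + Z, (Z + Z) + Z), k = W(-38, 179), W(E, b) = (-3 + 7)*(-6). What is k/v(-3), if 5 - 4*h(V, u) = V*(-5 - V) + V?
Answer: -48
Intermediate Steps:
W(E, b) = -24 (W(E, b) = 4*(-6) = -24)
k = -24
h(V, u) = 5/4 - V/4 - V*(-5 - V)/4 (h(V, u) = 5/4 - (V*(-5 - V) + V)/4 = 5/4 - (V + V*(-5 - V))/4 = 5/4 + (-V/4 - V*(-5 - V)/4) = 5/4 - V/4 - V*(-5 - V)/4)
v(Z) = 17/4 + 2*Z + (3 + 2*Z)²/4 (v(Z) = 5/4 + ((Z + 3) + Z) + ((Z + 3) + Z)²/4 = 5/4 + ((3 + Z) + Z) + ((3 + Z) + Z)²/4 = 5/4 + (3 + 2*Z) + (3 + 2*Z)²/4 = 17/4 + 2*Z + (3 + 2*Z)²/4)
k/v(-3) = -24/(13/2 + (-3)² + 5*(-3)) = -24/(13/2 + 9 - 15) = -24/½ = -24*2 = -48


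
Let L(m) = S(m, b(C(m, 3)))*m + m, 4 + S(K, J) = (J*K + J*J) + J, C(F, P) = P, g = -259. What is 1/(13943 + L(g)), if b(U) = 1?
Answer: 1/81283 ≈ 1.2303e-5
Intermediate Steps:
S(K, J) = -4 + J + J² + J*K (S(K, J) = -4 + ((J*K + J*J) + J) = -4 + ((J*K + J²) + J) = -4 + ((J² + J*K) + J) = -4 + (J + J² + J*K) = -4 + J + J² + J*K)
L(m) = m + m*(-2 + m) (L(m) = (-4 + 1 + 1² + 1*m)*m + m = (-4 + 1 + 1 + m)*m + m = (-2 + m)*m + m = m*(-2 + m) + m = m + m*(-2 + m))
1/(13943 + L(g)) = 1/(13943 - 259*(-1 - 259)) = 1/(13943 - 259*(-260)) = 1/(13943 + 67340) = 1/81283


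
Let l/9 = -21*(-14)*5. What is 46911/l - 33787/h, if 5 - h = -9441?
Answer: -323392/10414215 ≈ -0.031053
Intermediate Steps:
h = 9446 (h = 5 - 1*(-9441) = 5 + 9441 = 9446)
l = 13230 (l = 9*(-21*(-14)*5) = 9*(294*5) = 9*1470 = 13230)
46911/l - 33787/h = 46911/13230 - 33787/9446 = 46911*(1/13230) - 33787*1/9446 = 15637/4410 - 33787/9446 = -323392/10414215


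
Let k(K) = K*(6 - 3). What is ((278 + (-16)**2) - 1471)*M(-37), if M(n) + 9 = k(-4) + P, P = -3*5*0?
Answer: 19677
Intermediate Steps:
k(K) = 3*K (k(K) = K*3 = 3*K)
P = 0 (P = -15*0 = 0)
M(n) = -21 (M(n) = -9 + (3*(-4) + 0) = -9 + (-12 + 0) = -9 - 12 = -21)
((278 + (-16)**2) - 1471)*M(-37) = ((278 + (-16)**2) - 1471)*(-21) = ((278 + 256) - 1471)*(-21) = (534 - 1471)*(-21) = -937*(-21) = 19677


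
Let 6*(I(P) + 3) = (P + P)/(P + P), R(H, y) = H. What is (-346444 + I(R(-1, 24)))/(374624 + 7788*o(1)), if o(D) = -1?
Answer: -2078681/2201016 ≈ -0.94442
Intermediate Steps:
I(P) = -17/6 (I(P) = -3 + ((P + P)/(P + P))/6 = -3 + ((2*P)/((2*P)))/6 = -3 + ((2*P)*(1/(2*P)))/6 = -3 + (⅙)*1 = -3 + ⅙ = -17/6)
(-346444 + I(R(-1, 24)))/(374624 + 7788*o(1)) = (-346444 - 17/6)/(374624 + 7788*(-1)) = -2078681/(6*(374624 - 7788)) = -2078681/6/366836 = -2078681/6*1/366836 = -2078681/2201016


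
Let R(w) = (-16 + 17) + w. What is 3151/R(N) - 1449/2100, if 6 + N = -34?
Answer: -317791/3900 ≈ -81.485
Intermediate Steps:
N = -40 (N = -6 - 34 = -40)
R(w) = 1 + w
3151/R(N) - 1449/2100 = 3151/(1 - 40) - 1449/2100 = 3151/(-39) - 1449*1/2100 = 3151*(-1/39) - 69/100 = -3151/39 - 69/100 = -317791/3900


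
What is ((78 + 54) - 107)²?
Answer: 625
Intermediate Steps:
((78 + 54) - 107)² = (132 - 107)² = 25² = 625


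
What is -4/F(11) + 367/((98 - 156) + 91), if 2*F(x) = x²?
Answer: 4013/363 ≈ 11.055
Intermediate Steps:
F(x) = x²/2
-4/F(11) + 367/((98 - 156) + 91) = -4/((½)*11²) + 367/((98 - 156) + 91) = -4/((½)*121) + 367/(-58 + 91) = -4/121/2 + 367/33 = -4*2/121 + 367*(1/33) = -8/121 + 367/33 = 4013/363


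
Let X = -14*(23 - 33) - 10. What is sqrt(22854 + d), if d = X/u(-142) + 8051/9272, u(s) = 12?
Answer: sqrt(4422969010578)/13908 ≈ 151.21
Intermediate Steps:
X = 130 (X = -14*(-10) - 10 = 140 - 10 = 130)
d = 325493/27816 (d = 130/12 + 8051/9272 = 130*(1/12) + 8051*(1/9272) = 65/6 + 8051/9272 = 325493/27816 ≈ 11.702)
sqrt(22854 + d) = sqrt(22854 + 325493/27816) = sqrt(636032357/27816) = sqrt(4422969010578)/13908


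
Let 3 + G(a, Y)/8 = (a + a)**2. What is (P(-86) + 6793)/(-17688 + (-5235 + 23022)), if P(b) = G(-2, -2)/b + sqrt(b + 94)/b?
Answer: 97349/1419 - sqrt(2)/4257 ≈ 68.604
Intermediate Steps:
G(a, Y) = -24 + 32*a**2 (G(a, Y) = -24 + 8*(a + a)**2 = -24 + 8*(2*a)**2 = -24 + 8*(4*a**2) = -24 + 32*a**2)
P(b) = 104/b + sqrt(94 + b)/b (P(b) = (-24 + 32*(-2)**2)/b + sqrt(b + 94)/b = (-24 + 32*4)/b + sqrt(94 + b)/b = (-24 + 128)/b + sqrt(94 + b)/b = 104/b + sqrt(94 + b)/b)
(P(-86) + 6793)/(-17688 + (-5235 + 23022)) = ((104 + sqrt(94 - 86))/(-86) + 6793)/(-17688 + (-5235 + 23022)) = (-(104 + sqrt(8))/86 + 6793)/(-17688 + 17787) = (-(104 + 2*sqrt(2))/86 + 6793)/99 = ((-52/43 - sqrt(2)/43) + 6793)*(1/99) = (292047/43 - sqrt(2)/43)*(1/99) = 97349/1419 - sqrt(2)/4257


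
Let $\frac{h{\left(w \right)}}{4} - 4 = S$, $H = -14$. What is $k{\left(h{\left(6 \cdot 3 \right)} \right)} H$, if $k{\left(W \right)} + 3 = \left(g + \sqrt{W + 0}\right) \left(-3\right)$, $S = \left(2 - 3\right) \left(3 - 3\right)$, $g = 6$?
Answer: $462$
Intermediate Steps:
$S = 0$ ($S = \left(-1\right) 0 = 0$)
$h{\left(w \right)} = 16$ ($h{\left(w \right)} = 16 + 4 \cdot 0 = 16 + 0 = 16$)
$k{\left(W \right)} = -21 - 3 \sqrt{W}$ ($k{\left(W \right)} = -3 + \left(6 + \sqrt{W + 0}\right) \left(-3\right) = -3 + \left(6 + \sqrt{W}\right) \left(-3\right) = -3 - \left(18 + 3 \sqrt{W}\right) = -21 - 3 \sqrt{W}$)
$k{\left(h{\left(6 \cdot 3 \right)} \right)} H = \left(-21 - 3 \sqrt{16}\right) \left(-14\right) = \left(-21 - 12\right) \left(-14\right) = \left(-33\right) \left(-14\right) = 462$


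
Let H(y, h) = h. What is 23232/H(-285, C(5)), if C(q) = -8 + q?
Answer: -7744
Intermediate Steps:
23232/H(-285, C(5)) = 23232/(-8 + 5) = 23232/(-3) = 23232*(-⅓) = -7744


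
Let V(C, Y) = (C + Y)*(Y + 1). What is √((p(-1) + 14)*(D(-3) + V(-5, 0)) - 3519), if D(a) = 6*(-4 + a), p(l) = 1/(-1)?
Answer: I*√4130 ≈ 64.265*I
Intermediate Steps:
p(l) = -1
V(C, Y) = (1 + Y)*(C + Y) (V(C, Y) = (C + Y)*(1 + Y) = (1 + Y)*(C + Y))
D(a) = -24 + 6*a
√((p(-1) + 14)*(D(-3) + V(-5, 0)) - 3519) = √((-1 + 14)*((-24 + 6*(-3)) + (-5 + 0 + 0² - 5*0)) - 3519) = √(13*((-24 - 18) + (-5 + 0 + 0 + 0)) - 3519) = √(13*(-42 - 5) - 3519) = √(13*(-47) - 3519) = √(-611 - 3519) = √(-4130) = I*√4130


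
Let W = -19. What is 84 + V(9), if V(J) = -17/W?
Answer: 1613/19 ≈ 84.895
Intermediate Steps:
V(J) = 17/19 (V(J) = -17/(-19) = -17*(-1/19) = 17/19)
84 + V(9) = 84 + 17/19 = 1613/19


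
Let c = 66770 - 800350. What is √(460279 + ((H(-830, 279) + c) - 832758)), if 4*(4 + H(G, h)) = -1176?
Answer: I*√1106357 ≈ 1051.8*I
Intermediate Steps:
H(G, h) = -298 (H(G, h) = -4 + (¼)*(-1176) = -4 - 294 = -298)
c = -733580
√(460279 + ((H(-830, 279) + c) - 832758)) = √(460279 + ((-298 - 733580) - 832758)) = √(460279 + (-733878 - 832758)) = √(460279 - 1566636) = √(-1106357) = I*√1106357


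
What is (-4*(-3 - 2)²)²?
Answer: 10000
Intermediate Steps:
(-4*(-3 - 2)²)² = (-4*(-5)²)² = (-4*25)² = (-100)² = 10000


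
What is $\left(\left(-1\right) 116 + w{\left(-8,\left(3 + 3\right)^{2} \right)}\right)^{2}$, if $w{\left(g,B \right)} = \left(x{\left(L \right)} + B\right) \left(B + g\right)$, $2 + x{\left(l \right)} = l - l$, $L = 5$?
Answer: $698896$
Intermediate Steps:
$x{\left(l \right)} = -2$ ($x{\left(l \right)} = -2 + \left(l - l\right) = -2 + 0 = -2$)
$w{\left(g,B \right)} = \left(-2 + B\right) \left(B + g\right)$
$\left(\left(-1\right) 116 + w{\left(-8,\left(3 + 3\right)^{2} \right)}\right)^{2} = \left(\left(-1\right) 116 - \left(-16 - \left(3 + 3\right)^{4} + 2 \left(3 + 3\right)^{2} - \left(3 + 3\right)^{2} \left(-8\right)\right)\right)^{2} = \left(-116 + \left(\left(6^{2}\right)^{2} - 2 \cdot 6^{2} + 16 + 6^{2} \left(-8\right)\right)\right)^{2} = \left(-116 + \left(36^{2} - 72 + 16 + 36 \left(-8\right)\right)\right)^{2} = \left(-116 + \left(1296 - 72 + 16 - 288\right)\right)^{2} = \left(-116 + 952\right)^{2} = 836^{2} = 698896$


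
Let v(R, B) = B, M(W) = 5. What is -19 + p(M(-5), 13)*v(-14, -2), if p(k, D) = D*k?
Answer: -149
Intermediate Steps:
-19 + p(M(-5), 13)*v(-14, -2) = -19 + (13*5)*(-2) = -19 + 65*(-2) = -19 - 130 = -149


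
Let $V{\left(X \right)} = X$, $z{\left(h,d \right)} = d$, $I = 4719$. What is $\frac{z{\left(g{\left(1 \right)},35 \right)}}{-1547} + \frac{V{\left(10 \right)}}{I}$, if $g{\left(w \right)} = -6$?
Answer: $- \frac{1645}{80223} \approx -0.020505$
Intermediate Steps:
$\frac{z{\left(g{\left(1 \right)},35 \right)}}{-1547} + \frac{V{\left(10 \right)}}{I} = \frac{35}{-1547} + \frac{10}{4719} = 35 \left(- \frac{1}{1547}\right) + 10 \cdot \frac{1}{4719} = - \frac{5}{221} + \frac{10}{4719} = - \frac{1645}{80223}$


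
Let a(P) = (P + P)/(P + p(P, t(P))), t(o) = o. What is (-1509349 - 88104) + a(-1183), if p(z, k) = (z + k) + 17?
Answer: -2821100815/1766 ≈ -1.5975e+6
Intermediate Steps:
p(z, k) = 17 + k + z (p(z, k) = (k + z) + 17 = 17 + k + z)
a(P) = 2*P/(17 + 3*P) (a(P) = (P + P)/(P + (17 + P + P)) = (2*P)/(P + (17 + 2*P)) = (2*P)/(17 + 3*P) = 2*P/(17 + 3*P))
(-1509349 - 88104) + a(-1183) = (-1509349 - 88104) + 2*(-1183)/(17 + 3*(-1183)) = -1597453 + 2*(-1183)/(17 - 3549) = -1597453 + 2*(-1183)/(-3532) = -1597453 + 2*(-1183)*(-1/3532) = -1597453 + 1183/1766 = -2821100815/1766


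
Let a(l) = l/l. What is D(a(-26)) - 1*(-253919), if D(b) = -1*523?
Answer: 253396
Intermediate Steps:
a(l) = 1
D(b) = -523
D(a(-26)) - 1*(-253919) = -523 - 1*(-253919) = -523 + 253919 = 253396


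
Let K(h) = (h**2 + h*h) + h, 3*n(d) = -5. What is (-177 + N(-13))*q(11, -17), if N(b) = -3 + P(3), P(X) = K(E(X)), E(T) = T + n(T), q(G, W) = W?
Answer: 26792/9 ≈ 2976.9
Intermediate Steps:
n(d) = -5/3 (n(d) = (1/3)*(-5) = -5/3)
E(T) = -5/3 + T (E(T) = T - 5/3 = -5/3 + T)
K(h) = h + 2*h**2 (K(h) = (h**2 + h**2) + h = 2*h**2 + h = h + 2*h**2)
P(X) = (-7/3 + 2*X)*(-5/3 + X) (P(X) = (-5/3 + X)*(1 + 2*(-5/3 + X)) = (-5/3 + X)*(1 + (-10/3 + 2*X)) = (-5/3 + X)*(-7/3 + 2*X) = (-7/3 + 2*X)*(-5/3 + X))
N(b) = 17/9 (N(b) = -3 + (-7 + 6*3)*(-5 + 3*3)/9 = -3 + (-7 + 18)*(-5 + 9)/9 = -3 + (1/9)*11*4 = -3 + 44/9 = 17/9)
(-177 + N(-13))*q(11, -17) = (-177 + 17/9)*(-17) = -1576/9*(-17) = 26792/9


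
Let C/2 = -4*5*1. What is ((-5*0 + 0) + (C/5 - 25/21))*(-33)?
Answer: 2123/7 ≈ 303.29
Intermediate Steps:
C = -40 (C = 2*(-4*5*1) = 2*(-20*1) = 2*(-20) = -40)
((-5*0 + 0) + (C/5 - 25/21))*(-33) = ((-5*0 + 0) + (-40/5 - 25/21))*(-33) = ((0 + 0) + (-40*⅕ - 25*1/21))*(-33) = (0 + (-8 - 25/21))*(-33) = (0 - 193/21)*(-33) = -193/21*(-33) = 2123/7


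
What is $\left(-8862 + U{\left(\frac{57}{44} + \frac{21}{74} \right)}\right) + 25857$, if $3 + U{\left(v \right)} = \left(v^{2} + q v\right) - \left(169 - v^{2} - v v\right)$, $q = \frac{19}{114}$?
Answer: $\frac{44607937753}{2650384} \approx 16831.0$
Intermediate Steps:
$q = \frac{1}{6}$ ($q = 19 \cdot \frac{1}{114} = \frac{1}{6} \approx 0.16667$)
$U{\left(v \right)} = -172 + 3 v^{2} + \frac{v}{6}$ ($U{\left(v \right)} = -3 - \left(169 - 2 v^{2} - \frac{v}{6} - v v\right) = -3 + \left(\left(v^{2} + \frac{v}{6}\right) + \left(\left(v^{2} + v^{2}\right) - 169\right)\right) = -3 + \left(\left(v^{2} + \frac{v}{6}\right) + \left(2 v^{2} - 169\right)\right) = -3 + \left(\left(v^{2} + \frac{v}{6}\right) + \left(-169 + 2 v^{2}\right)\right) = -3 + \left(-169 + 3 v^{2} + \frac{v}{6}\right) = -172 + 3 v^{2} + \frac{v}{6}$)
$\left(-8862 + U{\left(\frac{57}{44} + \frac{21}{74} \right)}\right) + 25857 = \left(-8862 + \left(-172 + 3 \left(\frac{57}{44} + \frac{21}{74}\right)^{2} + \frac{\frac{57}{44} + \frac{21}{74}}{6}\right)\right) + 25857 = \left(-8862 + \left(-172 + 3 \left(\frac{2571}{1628}\right)^{2} + \frac{1}{6} \cdot \frac{2571}{1628}\right)\right) + 25857 = \left(-8862 + \left(-172 + 3 \cdot \frac{6610041}{2650384} + \frac{857}{3256}\right)\right) + 25857 = \left(-8862 + \left(-172 + \frac{19830123}{2650384} + \frac{857}{3256}\right)\right) + 25857 = \left(-8862 - \frac{435338327}{2650384}\right) + 25857 = - \frac{23923041335}{2650384} + 25857 = \frac{44607937753}{2650384}$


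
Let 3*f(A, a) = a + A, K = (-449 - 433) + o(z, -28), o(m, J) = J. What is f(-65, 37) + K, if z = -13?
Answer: -2758/3 ≈ -919.33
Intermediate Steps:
K = -910 (K = (-449 - 433) - 28 = -882 - 28 = -910)
f(A, a) = A/3 + a/3 (f(A, a) = (a + A)/3 = (A + a)/3 = A/3 + a/3)
f(-65, 37) + K = ((⅓)*(-65) + (⅓)*37) - 910 = (-65/3 + 37/3) - 910 = -28/3 - 910 = -2758/3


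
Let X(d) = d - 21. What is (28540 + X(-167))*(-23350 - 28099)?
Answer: -1458682048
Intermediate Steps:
X(d) = -21 + d
(28540 + X(-167))*(-23350 - 28099) = (28540 + (-21 - 167))*(-23350 - 28099) = (28540 - 188)*(-51449) = 28352*(-51449) = -1458682048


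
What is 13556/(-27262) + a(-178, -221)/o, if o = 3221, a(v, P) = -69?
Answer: -22772477/43905451 ≈ -0.51867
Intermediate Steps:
13556/(-27262) + a(-178, -221)/o = 13556/(-27262) - 69/3221 = 13556*(-1/27262) - 69*1/3221 = -6778/13631 - 69/3221 = -22772477/43905451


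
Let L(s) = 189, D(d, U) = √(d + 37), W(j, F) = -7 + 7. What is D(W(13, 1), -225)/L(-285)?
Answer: √37/189 ≈ 0.032184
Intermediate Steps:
W(j, F) = 0
D(d, U) = √(37 + d)
D(W(13, 1), -225)/L(-285) = √(37 + 0)/189 = √37*(1/189) = √37/189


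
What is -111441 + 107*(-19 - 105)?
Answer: -124709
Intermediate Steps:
-111441 + 107*(-19 - 105) = -111441 + 107*(-124) = -111441 - 13268 = -124709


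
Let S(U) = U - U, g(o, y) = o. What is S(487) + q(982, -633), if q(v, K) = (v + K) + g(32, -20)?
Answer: 381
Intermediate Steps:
S(U) = 0
q(v, K) = 32 + K + v (q(v, K) = (v + K) + 32 = (K + v) + 32 = 32 + K + v)
S(487) + q(982, -633) = 0 + (32 - 633 + 982) = 0 + 381 = 381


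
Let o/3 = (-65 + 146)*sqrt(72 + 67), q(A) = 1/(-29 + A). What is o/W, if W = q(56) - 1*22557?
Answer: -6561*sqrt(139)/609038 ≈ -0.12701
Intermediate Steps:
o = 243*sqrt(139) (o = 3*((-65 + 146)*sqrt(72 + 67)) = 3*(81*sqrt(139)) = 243*sqrt(139) ≈ 2864.9)
W = -609038/27 (W = 1/(-29 + 56) - 1*22557 = 1/27 - 22557 = -609038/27 ≈ -22557.)
o/W = (243*sqrt(139))/(-609038/27) = (243*sqrt(139))*(-27/609038) = -6561*sqrt(139)/609038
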